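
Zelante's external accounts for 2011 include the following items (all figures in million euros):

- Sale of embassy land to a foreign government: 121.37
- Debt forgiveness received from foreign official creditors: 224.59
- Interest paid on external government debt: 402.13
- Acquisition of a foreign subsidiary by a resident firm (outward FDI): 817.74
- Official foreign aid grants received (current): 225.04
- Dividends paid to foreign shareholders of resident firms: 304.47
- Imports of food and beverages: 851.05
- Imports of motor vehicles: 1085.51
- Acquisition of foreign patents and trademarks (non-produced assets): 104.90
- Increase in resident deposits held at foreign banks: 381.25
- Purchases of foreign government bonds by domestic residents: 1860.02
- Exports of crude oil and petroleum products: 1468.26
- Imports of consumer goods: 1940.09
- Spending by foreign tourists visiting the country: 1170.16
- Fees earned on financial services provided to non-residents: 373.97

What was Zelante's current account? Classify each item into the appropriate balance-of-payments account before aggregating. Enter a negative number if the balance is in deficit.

-1345.82

Goods: 1468.26 - 1085.51 - 1940.09 - 851.05 = -2408.39
Services: 373.97 + 1170.16 = 1544.13
Primary income: -304.47 - 402.13 = -706.60
Secondary income: 225.04
Current account = (-2408.39) + 1544.13 + (-706.60) + 225.04 = -1345.82
(Excluded from the current account — capital account: sale of embassy land to a foreign government 121.37, debt forgiveness received from foreign official creditors 224.59, acquisition of foreign patents and trademarks (non-produced assets) 104.90; financial account: acquisition of a foreign subsidiary by a resident firm (outward FDI) 817.74, increase in resident deposits held at foreign banks 381.25, purchases of foreign government bonds by domestic residents 1860.02.)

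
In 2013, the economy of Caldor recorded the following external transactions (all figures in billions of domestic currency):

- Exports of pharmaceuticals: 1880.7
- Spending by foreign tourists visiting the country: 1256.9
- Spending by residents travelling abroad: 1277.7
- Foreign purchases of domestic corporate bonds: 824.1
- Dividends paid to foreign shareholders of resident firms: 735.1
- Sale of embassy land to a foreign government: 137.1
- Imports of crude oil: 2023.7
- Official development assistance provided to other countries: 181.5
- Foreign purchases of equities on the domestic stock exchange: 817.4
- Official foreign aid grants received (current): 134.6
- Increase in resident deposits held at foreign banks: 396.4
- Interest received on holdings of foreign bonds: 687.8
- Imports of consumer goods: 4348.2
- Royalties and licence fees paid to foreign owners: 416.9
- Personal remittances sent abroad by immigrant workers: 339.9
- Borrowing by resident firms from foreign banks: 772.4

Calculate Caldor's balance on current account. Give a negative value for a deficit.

Goods: 1880.7 - 4348.2 - 2023.7 = -4491.2
Services: -1277.7 + 1256.9 - 416.9 = -437.7
Primary income: -735.1 + 687.8 = -47.3
Secondary income: -339.9 + 134.6 - 181.5 = -386.8
Current account = (-4491.2) + (-437.7) + (-47.3) + (-386.8) = -5363.0
(Excluded from the current account — financial account: foreign purchases of domestic corporate bonds 824.1, foreign purchases of equities on the domestic stock exchange 817.4, increase in resident deposits held at foreign banks 396.4, borrowing by resident firms from foreign banks 772.4; capital account: sale of embassy land to a foreign government 137.1.)

-5363.0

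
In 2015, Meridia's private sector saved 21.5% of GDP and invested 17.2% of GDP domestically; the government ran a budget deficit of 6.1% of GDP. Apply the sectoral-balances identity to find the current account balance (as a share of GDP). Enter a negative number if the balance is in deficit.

-1.8

By the sectoral-balances identity, CA = (S_private - I) + (T - G).
Private balance = 21.5 - 17.2 = 4.3
Government balance (T - G) = -6.1
CA = 4.3 + (-6.1) = -1.8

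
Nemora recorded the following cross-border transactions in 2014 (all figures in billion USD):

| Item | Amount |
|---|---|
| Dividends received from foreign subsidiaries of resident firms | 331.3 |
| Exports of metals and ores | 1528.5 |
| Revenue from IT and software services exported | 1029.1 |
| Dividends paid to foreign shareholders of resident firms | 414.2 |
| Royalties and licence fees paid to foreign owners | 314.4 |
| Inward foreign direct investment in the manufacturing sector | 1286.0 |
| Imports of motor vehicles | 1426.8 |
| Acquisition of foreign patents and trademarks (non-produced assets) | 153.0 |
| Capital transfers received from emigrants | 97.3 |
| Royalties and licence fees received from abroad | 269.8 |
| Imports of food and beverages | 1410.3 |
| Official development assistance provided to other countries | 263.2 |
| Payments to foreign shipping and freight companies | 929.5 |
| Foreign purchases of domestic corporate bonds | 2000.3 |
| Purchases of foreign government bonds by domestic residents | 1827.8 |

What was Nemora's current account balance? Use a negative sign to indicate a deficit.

Goods: 1528.5 - 1426.8 - 1410.3 = -1308.6
Services: -314.4 + 269.8 - 929.5 + 1029.1 = 55.0
Primary income: 331.3 - 414.2 = -82.9
Secondary income: -263.2
Current account = (-1308.6) + 55.0 + (-82.9) + (-263.2) = -1599.7
(Excluded from the current account — financial account: inward foreign direct investment in the manufacturing sector 1286.0, foreign purchases of domestic corporate bonds 2000.3, purchases of foreign government bonds by domestic residents 1827.8; capital account: acquisition of foreign patents and trademarks (non-produced assets) 153.0, capital transfers received from emigrants 97.3.)

-1599.7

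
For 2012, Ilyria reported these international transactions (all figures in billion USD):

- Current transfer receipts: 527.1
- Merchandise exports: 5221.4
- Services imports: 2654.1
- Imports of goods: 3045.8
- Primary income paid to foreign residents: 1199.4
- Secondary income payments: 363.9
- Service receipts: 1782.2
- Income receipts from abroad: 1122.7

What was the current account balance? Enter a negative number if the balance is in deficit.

1390.2

Goods balance = 5221.4 - 3045.8 = 2175.6
Services balance = 1782.2 - 2654.1 = -871.9
Trade balance (goods + services) = 2175.6 + (-871.9) = 1303.7
Net primary income = 1122.7 - 1199.4 = -76.7
Net secondary income = 527.1 - 363.9 = 163.2
Current account = 1303.7 + (-76.7) + 163.2 = 1390.2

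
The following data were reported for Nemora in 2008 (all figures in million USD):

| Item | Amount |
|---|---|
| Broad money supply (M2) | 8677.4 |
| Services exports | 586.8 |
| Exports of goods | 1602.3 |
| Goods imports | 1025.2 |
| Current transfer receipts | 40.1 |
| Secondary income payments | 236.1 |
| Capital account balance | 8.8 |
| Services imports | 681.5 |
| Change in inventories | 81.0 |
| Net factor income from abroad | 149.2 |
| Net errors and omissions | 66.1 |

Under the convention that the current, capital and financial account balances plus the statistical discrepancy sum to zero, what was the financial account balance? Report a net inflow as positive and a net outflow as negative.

Goods balance = 1602.3 - 1025.2 = 577.1
Services balance = 586.8 - 681.5 = -94.7
Trade balance (goods + services) = 577.1 + (-94.7) = 482.4
Net primary income = 149.2
Net secondary income = 40.1 - 236.1 = -196.0
Current account = 482.4 + 149.2 + (-196.0) = 435.6
Financial account = -(435.6 + 8.8 + 66.1) = -510.5

-510.5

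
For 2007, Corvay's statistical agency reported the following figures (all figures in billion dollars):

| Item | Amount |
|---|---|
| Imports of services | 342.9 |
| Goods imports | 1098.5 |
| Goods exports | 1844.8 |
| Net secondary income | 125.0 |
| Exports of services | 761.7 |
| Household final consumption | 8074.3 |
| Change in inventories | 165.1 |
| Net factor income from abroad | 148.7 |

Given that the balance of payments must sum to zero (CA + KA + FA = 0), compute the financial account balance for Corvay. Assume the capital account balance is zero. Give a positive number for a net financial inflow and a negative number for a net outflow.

Goods balance = 1844.8 - 1098.5 = 746.3
Services balance = 761.7 - 342.9 = 418.8
Trade balance (goods + services) = 746.3 + 418.8 = 1165.1
Net primary income = 148.7
Net secondary income = 125.0
Current account = 1165.1 + 148.7 + 125.0 = 1438.8
Financial account = -(1438.8) = -1438.8

-1438.8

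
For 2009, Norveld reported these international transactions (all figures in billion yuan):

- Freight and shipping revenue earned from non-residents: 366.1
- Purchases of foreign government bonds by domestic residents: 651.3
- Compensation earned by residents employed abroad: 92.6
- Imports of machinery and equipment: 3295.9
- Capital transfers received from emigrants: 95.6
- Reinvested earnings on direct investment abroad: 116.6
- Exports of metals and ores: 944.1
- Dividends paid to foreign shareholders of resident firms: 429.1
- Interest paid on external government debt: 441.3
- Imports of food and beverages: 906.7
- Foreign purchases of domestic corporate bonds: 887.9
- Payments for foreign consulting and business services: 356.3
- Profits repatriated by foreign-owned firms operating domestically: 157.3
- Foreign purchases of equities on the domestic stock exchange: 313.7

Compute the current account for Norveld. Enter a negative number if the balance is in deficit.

Goods: 944.1 - 3295.9 - 906.7 = -3258.5
Services: -356.3 + 366.1 = 9.8
Primary income: 92.6 - 429.1 + 116.6 - 441.3 - 157.3 = -818.5
Current account = (-3258.5) + 9.8 + (-818.5) = -4067.2
(Excluded from the current account — financial account: purchases of foreign government bonds by domestic residents 651.3, foreign purchases of domestic corporate bonds 887.9, foreign purchases of equities on the domestic stock exchange 313.7; capital account: capital transfers received from emigrants 95.6.)

-4067.2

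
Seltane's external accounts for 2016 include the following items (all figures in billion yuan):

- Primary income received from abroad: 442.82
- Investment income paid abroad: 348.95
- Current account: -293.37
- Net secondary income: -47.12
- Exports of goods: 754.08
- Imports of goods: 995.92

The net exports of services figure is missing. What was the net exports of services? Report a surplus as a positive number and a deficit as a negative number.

-98.28

Current account = goods balance + services balance + net primary income + net secondary income
Sum of the known components = -195.09
Net exports of services = CA - (known components) = -293.37 - (-195.09) = -98.28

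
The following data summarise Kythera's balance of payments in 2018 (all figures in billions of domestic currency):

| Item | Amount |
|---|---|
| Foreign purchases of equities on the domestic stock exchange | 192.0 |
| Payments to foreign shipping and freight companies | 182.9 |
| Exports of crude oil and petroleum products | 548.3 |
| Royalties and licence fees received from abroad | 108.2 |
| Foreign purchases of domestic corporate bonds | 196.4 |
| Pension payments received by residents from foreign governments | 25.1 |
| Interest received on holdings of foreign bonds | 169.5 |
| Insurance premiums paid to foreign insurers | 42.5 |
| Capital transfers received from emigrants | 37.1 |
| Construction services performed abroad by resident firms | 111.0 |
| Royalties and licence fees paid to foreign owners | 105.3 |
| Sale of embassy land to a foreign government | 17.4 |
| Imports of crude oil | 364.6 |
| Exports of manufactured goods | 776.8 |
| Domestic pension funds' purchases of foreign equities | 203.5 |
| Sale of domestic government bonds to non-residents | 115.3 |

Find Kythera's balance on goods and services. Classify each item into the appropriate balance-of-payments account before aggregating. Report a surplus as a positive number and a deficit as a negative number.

Goods: -364.6 + 548.3 + 776.8 = 960.5
Services: 108.2 - 105.3 - 42.5 - 182.9 + 111.0 = -111.5
Trade balance = 960.5 + (-111.5) = 849.0
(Excluded from the trade balance — financial account: foreign purchases of equities on the domestic stock exchange 192.0, foreign purchases of domestic corporate bonds 196.4, domestic pension funds' purchases of foreign equities 203.5, sale of domestic government bonds to non-residents 115.3; secondary income: pension payments received by residents from foreign governments 25.1; primary income: interest received on holdings of foreign bonds 169.5; capital account: capital transfers received from emigrants 37.1, sale of embassy land to a foreign government 17.4.)

849.0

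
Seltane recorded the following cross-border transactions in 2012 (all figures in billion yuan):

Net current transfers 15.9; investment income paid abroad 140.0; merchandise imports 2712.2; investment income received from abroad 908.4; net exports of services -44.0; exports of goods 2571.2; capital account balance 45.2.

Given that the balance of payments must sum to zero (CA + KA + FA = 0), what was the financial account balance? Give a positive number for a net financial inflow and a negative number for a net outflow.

-644.5

Goods balance = 2571.2 - 2712.2 = -141.0
Services balance = -44.0
Trade balance (goods + services) = -141.0 + (-44.0) = -185.0
Net primary income = 908.4 - 140.0 = 768.4
Net secondary income = 15.9
Current account = -185.0 + 768.4 + 15.9 = 599.3
Financial account = -(599.3 + 45.2) = -644.5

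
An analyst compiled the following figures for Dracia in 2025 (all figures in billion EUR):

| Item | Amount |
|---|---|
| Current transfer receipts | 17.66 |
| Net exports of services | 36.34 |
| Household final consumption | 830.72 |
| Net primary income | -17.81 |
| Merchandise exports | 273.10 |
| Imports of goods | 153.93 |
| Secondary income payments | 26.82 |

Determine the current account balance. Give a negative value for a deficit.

128.54

Goods balance = 273.10 - 153.93 = 119.17
Services balance = 36.34
Trade balance (goods + services) = 119.17 + 36.34 = 155.51
Net primary income = -17.81
Net secondary income = 17.66 - 26.82 = -9.16
Current account = 155.51 + (-17.81) + (-9.16) = 128.54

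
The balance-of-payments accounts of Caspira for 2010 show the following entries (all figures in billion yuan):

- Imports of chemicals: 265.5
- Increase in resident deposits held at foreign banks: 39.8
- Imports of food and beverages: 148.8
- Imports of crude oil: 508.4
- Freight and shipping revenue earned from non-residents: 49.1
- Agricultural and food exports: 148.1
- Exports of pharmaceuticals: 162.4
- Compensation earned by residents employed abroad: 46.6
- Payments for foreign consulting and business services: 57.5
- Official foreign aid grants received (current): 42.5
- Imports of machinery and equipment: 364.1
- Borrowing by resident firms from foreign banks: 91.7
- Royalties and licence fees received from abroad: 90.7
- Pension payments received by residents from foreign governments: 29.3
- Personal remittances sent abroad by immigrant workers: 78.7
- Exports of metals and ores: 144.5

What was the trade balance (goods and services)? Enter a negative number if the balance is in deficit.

Goods: -265.5 - 148.8 + 148.1 + 162.4 - 508.4 - 364.1 + 144.5 = -831.8
Services: -57.5 + 49.1 + 90.7 = 82.3
Trade balance = -831.8 + 82.3 = -749.5
(Excluded from the trade balance — financial account: increase in resident deposits held at foreign banks 39.8, borrowing by resident firms from foreign banks 91.7; primary income: compensation earned by residents employed abroad 46.6; secondary income: official foreign aid grants received (current) 42.5, pension payments received by residents from foreign governments 29.3, personal remittances sent abroad by immigrant workers 78.7.)

-749.5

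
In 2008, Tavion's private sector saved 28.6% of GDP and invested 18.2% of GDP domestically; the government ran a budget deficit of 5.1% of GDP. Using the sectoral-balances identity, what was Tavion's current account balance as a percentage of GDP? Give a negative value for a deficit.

By the sectoral-balances identity, CA = (S_private - I) + (T - G).
Private balance = 28.6 - 18.2 = 10.4
Government balance (T - G) = -5.1
CA = 10.4 + (-5.1) = 5.3

5.3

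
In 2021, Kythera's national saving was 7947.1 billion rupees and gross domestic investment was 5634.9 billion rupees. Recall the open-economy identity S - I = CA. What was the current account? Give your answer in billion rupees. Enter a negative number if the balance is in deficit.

S - I = CA (net lending to the rest of the world).
CA = S - I = 7947.1 - 5634.9 = 2312.2

2312.2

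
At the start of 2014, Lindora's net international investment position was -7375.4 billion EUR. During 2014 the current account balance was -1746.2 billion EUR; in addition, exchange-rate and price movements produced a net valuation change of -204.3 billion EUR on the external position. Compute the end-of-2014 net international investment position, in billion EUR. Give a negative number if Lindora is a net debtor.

-9325.9

Change in NIIP = current account + net valuation change = -1746.2 + (-204.3) = -1950.5
End-of-year NIIP = -7375.4 + (-1950.5) = -9325.9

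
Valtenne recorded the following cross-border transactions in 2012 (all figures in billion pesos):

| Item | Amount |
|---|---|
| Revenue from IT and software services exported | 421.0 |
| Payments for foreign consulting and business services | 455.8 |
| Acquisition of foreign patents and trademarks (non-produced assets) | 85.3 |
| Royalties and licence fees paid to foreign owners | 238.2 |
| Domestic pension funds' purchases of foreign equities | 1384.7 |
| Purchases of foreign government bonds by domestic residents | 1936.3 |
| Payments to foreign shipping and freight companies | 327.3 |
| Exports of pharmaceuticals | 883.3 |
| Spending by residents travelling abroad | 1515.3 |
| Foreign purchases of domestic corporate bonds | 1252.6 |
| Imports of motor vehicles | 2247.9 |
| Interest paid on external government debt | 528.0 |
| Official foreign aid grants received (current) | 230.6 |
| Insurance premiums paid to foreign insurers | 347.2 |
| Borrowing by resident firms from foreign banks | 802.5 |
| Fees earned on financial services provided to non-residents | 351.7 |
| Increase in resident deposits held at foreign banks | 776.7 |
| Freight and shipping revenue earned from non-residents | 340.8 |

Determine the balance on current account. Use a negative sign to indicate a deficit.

Goods: 883.3 - 2247.9 = -1364.6
Services: -1515.3 - 238.2 + 421.0 - 347.2 + 351.7 - 455.8 + 340.8 - 327.3 = -1770.3
Primary income: -528.0
Secondary income: 230.6
Current account = (-1364.6) + (-1770.3) + (-528.0) + 230.6 = -3432.3
(Excluded from the current account — capital account: acquisition of foreign patents and trademarks (non-produced assets) 85.3; financial account: domestic pension funds' purchases of foreign equities 1384.7, purchases of foreign government bonds by domestic residents 1936.3, foreign purchases of domestic corporate bonds 1252.6, borrowing by resident firms from foreign banks 802.5, increase in resident deposits held at foreign banks 776.7.)

-3432.3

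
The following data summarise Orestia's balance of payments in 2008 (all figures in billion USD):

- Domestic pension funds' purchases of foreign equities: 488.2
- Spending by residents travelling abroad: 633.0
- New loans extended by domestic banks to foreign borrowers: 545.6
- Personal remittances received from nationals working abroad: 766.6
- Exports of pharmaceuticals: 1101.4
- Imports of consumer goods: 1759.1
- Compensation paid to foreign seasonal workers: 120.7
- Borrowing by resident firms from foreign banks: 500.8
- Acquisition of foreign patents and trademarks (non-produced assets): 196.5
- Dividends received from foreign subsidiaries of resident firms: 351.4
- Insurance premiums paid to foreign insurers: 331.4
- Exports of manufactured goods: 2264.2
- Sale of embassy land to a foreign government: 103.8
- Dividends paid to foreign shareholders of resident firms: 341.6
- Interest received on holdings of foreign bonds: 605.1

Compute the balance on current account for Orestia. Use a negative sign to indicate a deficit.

Goods: -1759.1 + 1101.4 + 2264.2 = 1606.5
Services: -633.0 - 331.4 = -964.4
Primary income: -120.7 + 351.4 + 605.1 - 341.6 = 494.2
Secondary income: 766.6
Current account = 1606.5 + (-964.4) + 494.2 + 766.6 = 1902.9
(Excluded from the current account — financial account: domestic pension funds' purchases of foreign equities 488.2, new loans extended by domestic banks to foreign borrowers 545.6, borrowing by resident firms from foreign banks 500.8; capital account: acquisition of foreign patents and trademarks (non-produced assets) 196.5, sale of embassy land to a foreign government 103.8.)

1902.9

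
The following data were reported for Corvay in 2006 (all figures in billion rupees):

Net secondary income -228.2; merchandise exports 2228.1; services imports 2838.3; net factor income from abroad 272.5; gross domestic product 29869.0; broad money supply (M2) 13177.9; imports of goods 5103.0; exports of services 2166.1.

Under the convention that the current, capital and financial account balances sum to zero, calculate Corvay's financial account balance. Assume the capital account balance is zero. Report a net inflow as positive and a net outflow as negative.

3502.8

Goods balance = 2228.1 - 5103.0 = -2874.9
Services balance = 2166.1 - 2838.3 = -672.2
Trade balance (goods + services) = -2874.9 + (-672.2) = -3547.1
Net primary income = 272.5
Net secondary income = -228.2
Current account = -3547.1 + 272.5 + (-228.2) = -3502.8
Financial account = -(-3502.8) = 3502.8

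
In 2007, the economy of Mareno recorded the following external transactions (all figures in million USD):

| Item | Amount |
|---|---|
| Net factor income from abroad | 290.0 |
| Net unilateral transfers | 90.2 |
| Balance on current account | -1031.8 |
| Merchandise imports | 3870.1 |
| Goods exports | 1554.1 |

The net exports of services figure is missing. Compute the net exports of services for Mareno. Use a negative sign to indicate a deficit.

Current account = goods balance + services balance + net primary income + net secondary income
Sum of the known components = -1935.8
Net exports of services = CA - (known components) = -1031.8 - (-1935.8) = 904.0

904.0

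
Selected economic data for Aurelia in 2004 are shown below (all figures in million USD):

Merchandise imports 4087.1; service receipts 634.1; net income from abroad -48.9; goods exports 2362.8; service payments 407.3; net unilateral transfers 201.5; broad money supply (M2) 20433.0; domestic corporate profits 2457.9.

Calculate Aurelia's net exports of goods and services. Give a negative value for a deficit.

-1497.5

Goods balance = 2362.8 - 4087.1 = -1724.3
Services balance = 634.1 - 407.3 = 226.8
Trade balance (goods + services) = -1724.3 + 226.8 = -1497.5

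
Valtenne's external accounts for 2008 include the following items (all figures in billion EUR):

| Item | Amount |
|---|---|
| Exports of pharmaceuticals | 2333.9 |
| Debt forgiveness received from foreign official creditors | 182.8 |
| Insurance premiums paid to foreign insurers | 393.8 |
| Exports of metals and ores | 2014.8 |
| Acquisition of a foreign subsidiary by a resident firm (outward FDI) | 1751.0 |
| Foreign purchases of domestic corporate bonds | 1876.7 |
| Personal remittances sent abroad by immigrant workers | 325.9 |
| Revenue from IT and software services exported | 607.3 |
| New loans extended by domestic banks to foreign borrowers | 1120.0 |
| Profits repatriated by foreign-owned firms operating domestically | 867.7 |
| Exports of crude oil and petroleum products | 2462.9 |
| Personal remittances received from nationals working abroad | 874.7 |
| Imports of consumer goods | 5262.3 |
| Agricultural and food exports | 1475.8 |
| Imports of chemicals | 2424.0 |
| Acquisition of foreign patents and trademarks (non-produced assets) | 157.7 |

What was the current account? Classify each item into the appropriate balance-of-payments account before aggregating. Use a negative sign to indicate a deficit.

495.7

Goods: 2014.8 + 1475.8 - 2424.0 - 5262.3 + 2333.9 + 2462.9 = 601.1
Services: -393.8 + 607.3 = 213.5
Primary income: -867.7
Secondary income: 874.7 - 325.9 = 548.8
Current account = 601.1 + 213.5 + (-867.7) + 548.8 = 495.7
(Excluded from the current account — capital account: debt forgiveness received from foreign official creditors 182.8, acquisition of foreign patents and trademarks (non-produced assets) 157.7; financial account: acquisition of a foreign subsidiary by a resident firm (outward FDI) 1751.0, foreign purchases of domestic corporate bonds 1876.7, new loans extended by domestic banks to foreign borrowers 1120.0.)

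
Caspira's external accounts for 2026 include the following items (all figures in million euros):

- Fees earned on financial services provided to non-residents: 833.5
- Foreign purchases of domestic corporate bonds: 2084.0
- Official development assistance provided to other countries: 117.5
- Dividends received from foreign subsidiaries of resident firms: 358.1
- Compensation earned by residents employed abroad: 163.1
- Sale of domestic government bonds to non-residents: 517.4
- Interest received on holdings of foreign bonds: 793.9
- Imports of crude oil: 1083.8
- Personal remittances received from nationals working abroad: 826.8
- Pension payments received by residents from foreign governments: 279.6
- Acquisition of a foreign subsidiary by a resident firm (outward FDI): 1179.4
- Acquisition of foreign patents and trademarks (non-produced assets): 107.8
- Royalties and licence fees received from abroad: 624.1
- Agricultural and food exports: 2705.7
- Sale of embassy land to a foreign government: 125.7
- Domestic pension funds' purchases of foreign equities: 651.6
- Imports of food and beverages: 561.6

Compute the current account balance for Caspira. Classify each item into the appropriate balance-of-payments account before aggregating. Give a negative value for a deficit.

4821.9

Goods: -1083.8 + 2705.7 - 561.6 = 1060.3
Services: 833.5 + 624.1 = 1457.6
Primary income: 163.1 + 793.9 + 358.1 = 1315.1
Secondary income: 826.8 - 117.5 + 279.6 = 988.9
Current account = 1060.3 + 1457.6 + 1315.1 + 988.9 = 4821.9
(Excluded from the current account — financial account: foreign purchases of domestic corporate bonds 2084.0, sale of domestic government bonds to non-residents 517.4, acquisition of a foreign subsidiary by a resident firm (outward FDI) 1179.4, domestic pension funds' purchases of foreign equities 651.6; capital account: acquisition of foreign patents and trademarks (non-produced assets) 107.8, sale of embassy land to a foreign government 125.7.)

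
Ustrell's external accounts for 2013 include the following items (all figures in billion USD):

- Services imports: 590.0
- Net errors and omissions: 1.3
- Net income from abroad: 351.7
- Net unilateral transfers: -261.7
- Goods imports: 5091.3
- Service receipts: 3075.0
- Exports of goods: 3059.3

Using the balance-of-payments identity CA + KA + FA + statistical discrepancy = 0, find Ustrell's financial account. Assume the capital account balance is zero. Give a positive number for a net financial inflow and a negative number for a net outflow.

Goods balance = 3059.3 - 5091.3 = -2032.0
Services balance = 3075.0 - 590.0 = 2485.0
Trade balance (goods + services) = -2032.0 + 2485.0 = 453.0
Net primary income = 351.7
Net secondary income = -261.7
Current account = 453.0 + 351.7 + (-261.7) = 543.0
Financial account = -(543.0 + 1.3) = -544.3

-544.3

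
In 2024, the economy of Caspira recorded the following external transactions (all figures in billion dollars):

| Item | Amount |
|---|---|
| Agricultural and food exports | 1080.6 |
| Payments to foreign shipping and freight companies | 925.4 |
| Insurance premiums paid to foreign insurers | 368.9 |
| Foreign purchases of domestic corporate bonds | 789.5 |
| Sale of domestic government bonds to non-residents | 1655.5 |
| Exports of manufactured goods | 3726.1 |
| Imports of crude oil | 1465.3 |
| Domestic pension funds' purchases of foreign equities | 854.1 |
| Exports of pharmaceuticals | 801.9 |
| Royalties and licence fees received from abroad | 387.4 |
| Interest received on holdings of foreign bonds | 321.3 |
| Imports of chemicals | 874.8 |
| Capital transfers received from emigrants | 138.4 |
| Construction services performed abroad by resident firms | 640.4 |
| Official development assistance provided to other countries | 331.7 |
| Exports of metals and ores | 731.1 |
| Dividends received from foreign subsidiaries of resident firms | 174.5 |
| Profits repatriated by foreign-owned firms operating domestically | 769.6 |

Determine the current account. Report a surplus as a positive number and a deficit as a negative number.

Goods: 731.1 - 874.8 - 1465.3 + 801.9 + 1080.6 + 3726.1 = 3999.6
Services: -368.9 + 387.4 - 925.4 + 640.4 = -266.5
Primary income: -769.6 + 321.3 + 174.5 = -273.8
Secondary income: -331.7
Current account = 3999.6 + (-266.5) + (-273.8) + (-331.7) = 3127.6
(Excluded from the current account — financial account: foreign purchases of domestic corporate bonds 789.5, sale of domestic government bonds to non-residents 1655.5, domestic pension funds' purchases of foreign equities 854.1; capital account: capital transfers received from emigrants 138.4.)

3127.6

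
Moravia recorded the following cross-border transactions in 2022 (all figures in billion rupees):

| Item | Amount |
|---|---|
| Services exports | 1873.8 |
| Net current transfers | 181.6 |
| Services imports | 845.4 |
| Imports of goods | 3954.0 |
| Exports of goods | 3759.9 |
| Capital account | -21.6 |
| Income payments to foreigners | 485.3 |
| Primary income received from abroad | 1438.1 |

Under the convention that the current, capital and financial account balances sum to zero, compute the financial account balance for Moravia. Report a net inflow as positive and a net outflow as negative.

-1947.1

Goods balance = 3759.9 - 3954.0 = -194.1
Services balance = 1873.8 - 845.4 = 1028.4
Trade balance (goods + services) = -194.1 + 1028.4 = 834.3
Net primary income = 1438.1 - 485.3 = 952.8
Net secondary income = 181.6
Current account = 834.3 + 952.8 + 181.6 = 1968.7
Financial account = -(1968.7 + (-21.6)) = -1947.1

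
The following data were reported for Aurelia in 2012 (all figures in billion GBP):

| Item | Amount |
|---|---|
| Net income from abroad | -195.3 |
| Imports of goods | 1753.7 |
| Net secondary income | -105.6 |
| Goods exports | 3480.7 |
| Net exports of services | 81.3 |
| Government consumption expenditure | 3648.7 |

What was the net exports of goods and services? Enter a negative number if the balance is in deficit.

Goods balance = 3480.7 - 1753.7 = 1727.0
Services balance = 81.3
Trade balance (goods + services) = 1727.0 + 81.3 = 1808.3

1808.3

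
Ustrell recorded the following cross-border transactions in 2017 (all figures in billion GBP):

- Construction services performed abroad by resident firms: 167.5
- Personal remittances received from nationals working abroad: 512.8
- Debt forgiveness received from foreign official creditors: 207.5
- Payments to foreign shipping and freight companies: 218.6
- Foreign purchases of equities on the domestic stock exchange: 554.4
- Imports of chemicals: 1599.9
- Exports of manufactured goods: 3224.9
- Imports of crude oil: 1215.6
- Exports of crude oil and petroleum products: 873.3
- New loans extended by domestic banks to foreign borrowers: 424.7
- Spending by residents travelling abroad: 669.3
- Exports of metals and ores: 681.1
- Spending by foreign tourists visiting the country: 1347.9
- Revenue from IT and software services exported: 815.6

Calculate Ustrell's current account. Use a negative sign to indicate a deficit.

3919.7

Goods: 3224.9 + 681.1 - 1599.9 - 1215.6 + 873.3 = 1963.8
Services: 167.5 + 1347.9 + 815.6 - 218.6 - 669.3 = 1443.1
Secondary income: 512.8
Current account = 1963.8 + 1443.1 + 512.8 = 3919.7
(Excluded from the current account — capital account: debt forgiveness received from foreign official creditors 207.5; financial account: foreign purchases of equities on the domestic stock exchange 554.4, new loans extended by domestic banks to foreign borrowers 424.7.)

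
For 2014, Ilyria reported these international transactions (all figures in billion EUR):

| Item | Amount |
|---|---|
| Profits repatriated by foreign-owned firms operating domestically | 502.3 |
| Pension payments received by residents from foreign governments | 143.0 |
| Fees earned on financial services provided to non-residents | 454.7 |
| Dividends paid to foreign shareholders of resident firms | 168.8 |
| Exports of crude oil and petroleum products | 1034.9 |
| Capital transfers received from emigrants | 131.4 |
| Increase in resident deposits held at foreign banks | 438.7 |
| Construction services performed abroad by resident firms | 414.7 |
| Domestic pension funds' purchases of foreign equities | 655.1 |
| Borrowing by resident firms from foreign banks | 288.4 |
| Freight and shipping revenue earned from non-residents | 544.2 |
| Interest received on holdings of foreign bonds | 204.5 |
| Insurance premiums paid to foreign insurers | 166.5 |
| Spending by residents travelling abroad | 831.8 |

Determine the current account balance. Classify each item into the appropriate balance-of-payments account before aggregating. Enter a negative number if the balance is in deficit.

Goods: 1034.9
Services: -166.5 + 414.7 + 544.2 - 831.8 + 454.7 = 415.3
Primary income: -168.8 + 204.5 - 502.3 = -466.6
Secondary income: 143.0
Current account = 1034.9 + 415.3 + (-466.6) + 143.0 = 1126.6
(Excluded from the current account — capital account: capital transfers received from emigrants 131.4; financial account: increase in resident deposits held at foreign banks 438.7, domestic pension funds' purchases of foreign equities 655.1, borrowing by resident firms from foreign banks 288.4.)

1126.6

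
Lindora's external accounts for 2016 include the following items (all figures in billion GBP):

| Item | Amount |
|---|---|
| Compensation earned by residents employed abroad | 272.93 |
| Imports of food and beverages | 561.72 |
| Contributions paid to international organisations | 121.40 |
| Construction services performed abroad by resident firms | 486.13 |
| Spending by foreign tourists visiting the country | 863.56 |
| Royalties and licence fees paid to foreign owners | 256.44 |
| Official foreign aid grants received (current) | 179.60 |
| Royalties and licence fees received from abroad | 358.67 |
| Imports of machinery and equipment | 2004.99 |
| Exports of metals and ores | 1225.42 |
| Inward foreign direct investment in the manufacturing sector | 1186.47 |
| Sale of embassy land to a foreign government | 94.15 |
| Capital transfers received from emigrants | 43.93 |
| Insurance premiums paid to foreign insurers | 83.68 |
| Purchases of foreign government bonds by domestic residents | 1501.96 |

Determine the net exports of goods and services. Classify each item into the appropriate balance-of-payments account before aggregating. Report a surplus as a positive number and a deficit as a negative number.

Goods: -561.72 - 2004.99 + 1225.42 = -1341.29
Services: -256.44 - 83.68 + 863.56 + 486.13 + 358.67 = 1368.24
Trade balance = -1341.29 + 1368.24 = 26.95
(Excluded from the trade balance — primary income: compensation earned by residents employed abroad 272.93; secondary income: contributions paid to international organisations 121.40, official foreign aid grants received (current) 179.60; financial account: inward foreign direct investment in the manufacturing sector 1186.47, purchases of foreign government bonds by domestic residents 1501.96; capital account: sale of embassy land to a foreign government 94.15, capital transfers received from emigrants 43.93.)

26.95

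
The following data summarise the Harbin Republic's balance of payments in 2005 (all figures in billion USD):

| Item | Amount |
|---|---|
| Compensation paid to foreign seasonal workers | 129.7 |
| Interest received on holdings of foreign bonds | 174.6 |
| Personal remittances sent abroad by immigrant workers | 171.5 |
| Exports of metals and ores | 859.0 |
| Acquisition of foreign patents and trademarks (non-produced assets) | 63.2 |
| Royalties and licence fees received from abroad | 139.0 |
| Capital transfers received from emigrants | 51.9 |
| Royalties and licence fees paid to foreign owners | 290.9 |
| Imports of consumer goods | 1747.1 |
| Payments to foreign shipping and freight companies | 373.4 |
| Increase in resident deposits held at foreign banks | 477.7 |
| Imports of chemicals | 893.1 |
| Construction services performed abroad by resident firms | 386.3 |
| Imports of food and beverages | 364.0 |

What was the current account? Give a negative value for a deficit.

-2410.8

Goods: 859.0 - 364.0 - 893.1 - 1747.1 = -2145.2
Services: -373.4 + 139.0 - 290.9 + 386.3 = -139.0
Primary income: 174.6 - 129.7 = 44.9
Secondary income: -171.5
Current account = (-2145.2) + (-139.0) + 44.9 + (-171.5) = -2410.8
(Excluded from the current account — capital account: acquisition of foreign patents and trademarks (non-produced assets) 63.2, capital transfers received from emigrants 51.9; financial account: increase in resident deposits held at foreign banks 477.7.)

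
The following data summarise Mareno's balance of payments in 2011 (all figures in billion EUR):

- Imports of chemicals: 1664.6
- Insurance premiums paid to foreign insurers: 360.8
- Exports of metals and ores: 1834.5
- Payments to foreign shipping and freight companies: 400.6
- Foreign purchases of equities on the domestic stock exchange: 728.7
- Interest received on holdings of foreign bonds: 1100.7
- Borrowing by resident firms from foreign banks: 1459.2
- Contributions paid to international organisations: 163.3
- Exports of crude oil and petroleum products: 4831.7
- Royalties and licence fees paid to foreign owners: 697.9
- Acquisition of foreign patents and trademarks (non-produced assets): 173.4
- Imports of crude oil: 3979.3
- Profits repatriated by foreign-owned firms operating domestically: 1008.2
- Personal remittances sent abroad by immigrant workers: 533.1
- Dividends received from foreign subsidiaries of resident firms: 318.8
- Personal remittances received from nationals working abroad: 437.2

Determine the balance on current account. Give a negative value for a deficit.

-284.9

Goods: -1664.6 + 4831.7 - 3979.3 + 1834.5 = 1022.3
Services: -400.6 - 360.8 - 697.9 = -1459.3
Primary income: 318.8 + 1100.7 - 1008.2 = 411.3
Secondary income: 437.2 - 163.3 - 533.1 = -259.2
Current account = 1022.3 + (-1459.3) + 411.3 + (-259.2) = -284.9
(Excluded from the current account — financial account: foreign purchases of equities on the domestic stock exchange 728.7, borrowing by resident firms from foreign banks 1459.2; capital account: acquisition of foreign patents and trademarks (non-produced assets) 173.4.)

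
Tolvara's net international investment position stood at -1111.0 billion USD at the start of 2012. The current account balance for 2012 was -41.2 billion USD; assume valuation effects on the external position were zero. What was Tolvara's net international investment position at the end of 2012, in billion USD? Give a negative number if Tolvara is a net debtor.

-1152.2

With no valuation effects, change in NIIP = current account = -41.2
End-of-year NIIP = -1111.0 + (-41.2) = -1152.2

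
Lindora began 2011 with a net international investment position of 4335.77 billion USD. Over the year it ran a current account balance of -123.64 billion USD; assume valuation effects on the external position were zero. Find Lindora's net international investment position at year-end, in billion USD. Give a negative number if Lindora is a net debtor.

With no valuation effects, change in NIIP = current account = -123.64
End-of-year NIIP = 4335.77 + (-123.64) = 4212.13

4212.13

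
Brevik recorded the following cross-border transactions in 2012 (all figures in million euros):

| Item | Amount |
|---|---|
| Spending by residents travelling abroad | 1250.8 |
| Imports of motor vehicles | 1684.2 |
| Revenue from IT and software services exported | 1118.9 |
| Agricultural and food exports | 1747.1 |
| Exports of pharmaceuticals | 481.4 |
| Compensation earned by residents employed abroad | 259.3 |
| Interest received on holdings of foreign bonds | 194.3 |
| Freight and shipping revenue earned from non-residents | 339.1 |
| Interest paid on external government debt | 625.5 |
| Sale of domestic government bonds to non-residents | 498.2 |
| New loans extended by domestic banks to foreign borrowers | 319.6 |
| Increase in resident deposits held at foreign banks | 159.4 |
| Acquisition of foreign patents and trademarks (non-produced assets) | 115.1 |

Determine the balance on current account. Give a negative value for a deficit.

Goods: 481.4 - 1684.2 + 1747.1 = 544.3
Services: 339.1 + 1118.9 - 1250.8 = 207.2
Primary income: -625.5 + 259.3 + 194.3 = -171.9
Current account = 544.3 + 207.2 + (-171.9) = 579.6
(Excluded from the current account — financial account: sale of domestic government bonds to non-residents 498.2, new loans extended by domestic banks to foreign borrowers 319.6, increase in resident deposits held at foreign banks 159.4; capital account: acquisition of foreign patents and trademarks (non-produced assets) 115.1.)

579.6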